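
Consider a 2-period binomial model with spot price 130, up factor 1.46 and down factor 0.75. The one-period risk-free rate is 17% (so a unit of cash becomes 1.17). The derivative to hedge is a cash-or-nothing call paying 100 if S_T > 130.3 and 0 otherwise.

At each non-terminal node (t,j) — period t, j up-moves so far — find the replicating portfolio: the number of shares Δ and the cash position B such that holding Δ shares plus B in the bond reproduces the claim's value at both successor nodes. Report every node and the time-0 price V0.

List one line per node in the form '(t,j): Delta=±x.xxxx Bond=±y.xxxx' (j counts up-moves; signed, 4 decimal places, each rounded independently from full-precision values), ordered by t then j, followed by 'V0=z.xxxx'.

(0,0): Delta=0.3782 Bond=11.6946
(1,0): Delta=1.4446 Bond=-90.2853
(1,1): Delta=0.0000 Bond=85.4701
V0=60.8641

Under the risk-neutral measure, an up-move has probability p* = (R−d)/(u−d) = 0.5915 and values discount at R = 1.17.
Terminal values V(2,·): V(2,0)=0.0000, V(2,1)=100.0000, V(2,2)=100.0000
Node (1,0) S=97.5000: V=(p*·100.0000+(1−p*)·0.0000)/1.17=50.5598; Δ=(100.0000−0.0000)/(142.3500−73.1250)=1.4446; B=V−Δ·S=-90.2853
Node (1,1) S=189.8000: V=(p*·100.0000+(1−p*)·100.0000)/1.17=85.4701; Δ=(100.0000−100.0000)/(277.1080−142.3500)=0.0000; B=V−Δ·S=85.4701
Node (0,0) S=130.0000: V=(p*·85.4701+(1−p*)·50.5598)/1.17=60.8641; Δ=(85.4701−50.5598)/(189.8000−97.5000)=0.3782; B=V−Δ·S=11.6946
Root portfolio cost Δ·130+B reproduces V0=60.8641.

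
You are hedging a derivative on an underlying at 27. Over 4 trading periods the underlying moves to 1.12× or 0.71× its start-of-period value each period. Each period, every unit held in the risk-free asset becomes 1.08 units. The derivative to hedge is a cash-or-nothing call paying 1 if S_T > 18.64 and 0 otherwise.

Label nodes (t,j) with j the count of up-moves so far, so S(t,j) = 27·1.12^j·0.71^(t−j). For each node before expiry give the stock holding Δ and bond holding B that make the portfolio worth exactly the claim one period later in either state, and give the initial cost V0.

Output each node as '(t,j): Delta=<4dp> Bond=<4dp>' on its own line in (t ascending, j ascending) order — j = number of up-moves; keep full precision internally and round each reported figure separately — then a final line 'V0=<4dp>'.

Risk-neutral probability p* = (R−d)/(u−d) = (1.08−0.71)/(1.12−0.71) = 0.9024.
Terminal values V(4,·): V(4,0)=0.0000, V(4,1)=0.0000, V(4,2)=0.0000, V(4,3)=1.0000, V(4,4)=1.0000
  t=3,j=0: stock 9.6636 → up 10.8232 (V=0.0000), down 6.8612 (V=0.0000). Price 0.0000; hedge Δ=0.0000, bond B=0.0000.
  t=3,j=1: stock 15.2440 → up 17.0733 (V=0.0000), down 10.8232 (V=0.0000). Price 0.0000; hedge Δ=0.0000, bond B=0.0000.
  t=3,j=2: stock 24.0468 → up 26.9325 (V=1.0000), down 17.0733 (V=0.0000). Price 0.8356; hedge Δ=0.1014, bond B=-1.6034.
  t=3,j=3: stock 37.9331 → up 42.4850 (V=1.0000), down 26.9325 (V=1.0000). Price 0.9259; hedge Δ=0.0000, bond B=0.9259.
  t=2,j=0: stock 13.6107 → up 15.2440 (V=0.0000), down 9.6636 (V=0.0000). Price 0.0000; hedge Δ=0.0000, bond B=0.0000.
  t=2,j=1: stock 21.4704 → up 24.0468 (V=0.8356), down 15.2440 (V=0.0000). Price 0.6982; hedge Δ=0.0949, bond B=-1.3398.
  t=2,j=2: stock 33.8688 → up 37.9331 (V=0.9259), down 24.0468 (V=0.8356). Price 0.8492; hedge Δ=0.0065, bond B=0.6289.
  t=1,j=0: stock 19.1700 → up 21.4704 (V=0.6982), down 13.6107 (V=0.0000). Price 0.5834; hedge Δ=0.0888, bond B=-1.1195.
  t=1,j=1: stock 30.2400 → up 33.8688 (V=0.8492), down 21.4704 (V=0.6982). Price 0.7726; hedge Δ=0.0122, bond B=0.4044.
  t=0,j=0: stock 27.0000 → up 30.2400 (V=0.7726), down 19.1700 (V=0.5834). Price 0.6983; hedge Δ=0.0171, bond B=0.2368.
The time-0 hedge costs 0.6983, which is the no-arbitrage price.

(0,0): Delta=0.0171 Bond=0.2368
(1,0): Delta=0.0888 Bond=-1.1195
(1,1): Delta=0.0122 Bond=0.4044
(2,0): Delta=0.0000 Bond=0.0000
(2,1): Delta=0.0949 Bond=-1.3398
(2,2): Delta=0.0065 Bond=0.6289
(3,0): Delta=0.0000 Bond=0.0000
(3,1): Delta=0.0000 Bond=0.0000
(3,2): Delta=0.1014 Bond=-1.6034
(3,3): Delta=0.0000 Bond=0.9259
V0=0.6983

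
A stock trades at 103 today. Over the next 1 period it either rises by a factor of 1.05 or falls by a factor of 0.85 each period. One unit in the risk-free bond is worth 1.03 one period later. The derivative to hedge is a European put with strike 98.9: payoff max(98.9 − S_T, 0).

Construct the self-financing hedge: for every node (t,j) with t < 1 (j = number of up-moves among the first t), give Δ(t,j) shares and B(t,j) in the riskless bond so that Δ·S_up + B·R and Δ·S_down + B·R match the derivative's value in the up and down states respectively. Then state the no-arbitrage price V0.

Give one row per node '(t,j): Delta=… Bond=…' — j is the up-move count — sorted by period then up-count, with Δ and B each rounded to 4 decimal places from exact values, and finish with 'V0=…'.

(0,0): Delta=-0.5510 Bond=57.8519
V0=1.1019

Risk-neutral probability p* = (R−d)/(u−d) = (1.03−0.85)/(1.05−0.85) = 0.9000.
Terminal payoffs: V(1,0)=11.3500, V(1,1)=0.0000
(0,0): S=103.0000. Δ = (V_up−V_dn)/(S_up−S_dn) = (0.0000−11.3500)/(108.1500−87.5500) = -0.5510. V = [p*·0.0000 + (1−p*)·11.3500]/1.03 = 1.1019. B = V − Δ·S = 57.8519.
Root portfolio cost Δ·103+B reproduces V0=1.1019.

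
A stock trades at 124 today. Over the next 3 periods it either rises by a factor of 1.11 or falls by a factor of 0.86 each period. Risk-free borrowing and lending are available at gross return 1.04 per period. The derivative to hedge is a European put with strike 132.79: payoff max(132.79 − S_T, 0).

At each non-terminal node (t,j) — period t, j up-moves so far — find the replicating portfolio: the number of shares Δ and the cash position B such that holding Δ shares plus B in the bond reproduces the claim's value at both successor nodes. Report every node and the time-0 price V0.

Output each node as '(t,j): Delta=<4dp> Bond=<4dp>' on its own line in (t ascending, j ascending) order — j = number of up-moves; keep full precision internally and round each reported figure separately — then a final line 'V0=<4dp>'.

Since d<R<u, set p* = (R−d)/(u−d) = 0.7200; price each node as the discounted p*-expectation of its children.
At expiry t=3: V(3,0)=53.9191, V(3,1)=30.9915, V(3,2)=1.3989, V(3,3)=0.0000
  t=2,j=0: stock 91.7104 → up 101.7985 (V=30.9915), down 78.8709 (V=53.9191). Price 35.9723; hedge Δ=-1.0000, bond B=127.6827.
  t=2,j=1: stock 118.3704 → up 131.3911 (V=1.3989), down 101.7985 (V=30.9915). Price 9.3123; hedge Δ=-1.0000, bond B=127.6827.
  t=2,j=2: stock 152.7804 → up 169.5862 (V=0.0000), down 131.3911 (V=1.3989). Price 0.3766; hedge Δ=-0.0366, bond B=5.9720.
  t=1,j=0: stock 106.6400 → up 118.3704 (V=9.3123), down 91.7104 (V=35.9723). Price 16.1318; hedge Δ=-1.0000, bond B=122.7718.
  t=1,j=1: stock 137.6400 → up 152.7804 (V=0.3766), down 118.3704 (V=9.3123). Price 2.7679; hedge Δ=-0.2597, bond B=38.5106.
  t=0,j=0: stock 124.0000 → up 137.6400 (V=2.7679), down 106.6400 (V=16.1318). Price 6.2594; hedge Δ=-0.4311, bond B=59.7151.
Self-financing check: at every node Δ·S+B equals the discounted successor values.

(0,0): Delta=-0.4311 Bond=59.7151
(1,0): Delta=-1.0000 Bond=122.7718
(1,1): Delta=-0.2597 Bond=38.5106
(2,0): Delta=-1.0000 Bond=127.6827
(2,1): Delta=-1.0000 Bond=127.6827
(2,2): Delta=-0.0366 Bond=5.9720
V0=6.2594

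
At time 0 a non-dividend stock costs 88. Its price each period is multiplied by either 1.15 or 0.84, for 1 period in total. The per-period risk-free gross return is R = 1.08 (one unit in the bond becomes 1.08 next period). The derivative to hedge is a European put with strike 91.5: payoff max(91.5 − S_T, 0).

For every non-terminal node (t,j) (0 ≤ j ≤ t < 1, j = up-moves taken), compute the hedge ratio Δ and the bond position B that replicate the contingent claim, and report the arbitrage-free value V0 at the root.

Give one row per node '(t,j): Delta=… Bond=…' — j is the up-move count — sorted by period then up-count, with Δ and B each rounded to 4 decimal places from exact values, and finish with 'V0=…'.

Risk-neutral probability p* = (R−d)/(u−d) = (1.08−0.84)/(1.15−0.84) = 0.7742.
At expiry t=1: V(1,0)=17.5800, V(1,1)=0.0000
(0,0): S=88.0000. Δ = (V_up−V_dn)/(S_up−S_dn) = (0.0000−17.5800)/(101.2000−73.9200) = -0.6444. V = [p*·0.0000 + (1−p*)·17.5800]/1.08 = 3.6756. B = V − Δ·S = 60.3853.
The time-0 hedge costs 3.6756, which is the no-arbitrage price.

(0,0): Delta=-0.6444 Bond=60.3853
V0=3.6756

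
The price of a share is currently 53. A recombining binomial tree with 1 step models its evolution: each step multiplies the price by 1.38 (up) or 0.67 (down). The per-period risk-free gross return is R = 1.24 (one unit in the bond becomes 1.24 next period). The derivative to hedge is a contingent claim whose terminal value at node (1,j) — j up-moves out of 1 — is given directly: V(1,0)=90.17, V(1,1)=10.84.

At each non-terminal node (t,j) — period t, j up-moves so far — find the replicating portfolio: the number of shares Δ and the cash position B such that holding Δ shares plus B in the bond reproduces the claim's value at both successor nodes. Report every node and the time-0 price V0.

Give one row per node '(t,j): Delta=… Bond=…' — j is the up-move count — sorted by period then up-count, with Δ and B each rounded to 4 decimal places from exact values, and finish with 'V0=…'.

(0,0): Delta=-2.1082 Bond=133.0893
V0=21.3569

No-arbitrage ⇒ martingale measure with p* = (R−d)/(u−d) = 0.8028.
At expiry t=1: V(1,0)=90.1700, V(1,1)=10.8400
Node (0,0) S=53.0000: V=(p*·10.8400+(1−p*)·90.1700)/1.24=21.3569; Δ=(10.8400−90.1700)/(73.1400−35.5100)=-2.1082; B=V−Δ·S=133.0893
Self-financing check: at every node Δ·S+B equals the discounted successor values.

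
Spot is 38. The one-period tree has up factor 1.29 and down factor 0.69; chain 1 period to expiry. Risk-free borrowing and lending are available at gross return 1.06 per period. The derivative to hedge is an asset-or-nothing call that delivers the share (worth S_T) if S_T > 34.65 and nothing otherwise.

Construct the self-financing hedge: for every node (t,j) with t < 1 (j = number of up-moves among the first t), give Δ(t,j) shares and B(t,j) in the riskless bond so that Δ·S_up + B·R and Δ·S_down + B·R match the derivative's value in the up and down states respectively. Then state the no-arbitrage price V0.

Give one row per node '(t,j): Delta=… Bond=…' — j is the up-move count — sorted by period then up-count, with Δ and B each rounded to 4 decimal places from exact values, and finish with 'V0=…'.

Since d<R<u, set p* = (R−d)/(u−d) = 0.6167; price each node as the discounted p*-expectation of its children.
Terminal payoffs: V(1,0)=0.0000, V(1,1)=49.0200
  t=0,j=0: stock 38.0000 → up 49.0200 (V=49.0200), down 26.2200 (V=0.0000). Price 28.5179; hedge Δ=2.1500, bond B=-53.1821.
Each (Δ,B) replicates both successor values, so the strategy is self-financing and V0 is arbitrage-free.

(0,0): Delta=2.1500 Bond=-53.1821
V0=28.5179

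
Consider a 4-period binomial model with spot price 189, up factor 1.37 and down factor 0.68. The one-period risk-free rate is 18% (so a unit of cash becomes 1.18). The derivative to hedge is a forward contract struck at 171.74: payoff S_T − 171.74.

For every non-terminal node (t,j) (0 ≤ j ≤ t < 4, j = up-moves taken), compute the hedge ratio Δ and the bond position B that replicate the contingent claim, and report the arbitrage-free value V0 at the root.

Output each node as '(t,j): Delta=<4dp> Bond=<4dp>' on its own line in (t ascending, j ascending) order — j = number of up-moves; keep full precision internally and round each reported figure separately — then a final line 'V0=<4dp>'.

(0,0): Delta=1.0000 Bond=-88.5816
(1,0): Delta=1.0000 Bond=-104.5263
(1,1): Delta=1.0000 Bond=-104.5263
(2,0): Delta=1.0000 Bond=-123.3410
(2,1): Delta=1.0000 Bond=-123.3410
(2,2): Delta=1.0000 Bond=-123.3410
(3,0): Delta=1.0000 Bond=-145.5424
(3,1): Delta=1.0000 Bond=-145.5424
(3,2): Delta=1.0000 Bond=-145.5424
(3,3): Delta=1.0000 Bond=-145.5424
V0=100.4184

The replicating-portfolio and risk-neutral prices coincide; use p* = (1.18−0.68)/(1.37−0.68) = 0.7246 for the latter.
Payoff layer (t=4): V(4,0)=-131.3292, V(4,1)=-90.3241, V(4,2)=-7.7110, V(4,3)=158.7303, V(4,4)=494.0604
Node (3,0) S=59.4276: V=(p*·-90.3241+(1−p*)·-131.3292)/1.18=-86.1147; Δ=(-90.3241−-131.3292)/(81.4159−40.4108)=1.0000; B=V−Δ·S=-145.5424
Node (3,1) S=119.7292: V=(p*·-7.7110+(1−p*)·-90.3241)/1.18=-25.8131; Δ=(-7.7110−-90.3241)/(164.0290−81.4159)=1.0000; B=V−Δ·S=-145.5424
Node (3,2) S=241.2192: V=(p*·158.7303+(1−p*)·-7.7110)/1.18=95.6768; Δ=(158.7303−-7.7110)/(330.4703−164.0290)=1.0000; B=V−Δ·S=-145.5424
Node (3,3) S=485.9857: V=(p*·494.0604+(1−p*)·158.7303)/1.18=340.4433; Δ=(494.0604−158.7303)/(665.8004−330.4703)=1.0000; B=V−Δ·S=-145.5424
Node (2,0) S=87.3936: V=(p*·-25.8131+(1−p*)·-86.1147)/1.18=-35.9474; Δ=(-25.8131−-86.1147)/(119.7292−59.4276)=1.0000; B=V−Δ·S=-123.3410
Node (2,1) S=176.0724: V=(p*·95.6768+(1−p*)·-25.8131)/1.18=52.7314; Δ=(95.6768−-25.8131)/(241.2192−119.7292)=1.0000; B=V−Δ·S=-123.3410
Node (2,2) S=354.7341: V=(p*·340.4433+(1−p*)·95.6768)/1.18=231.3931; Δ=(340.4433−95.6768)/(485.9857−241.2192)=1.0000; B=V−Δ·S=-123.3410
Node (1,0) S=128.5200: V=(p*·52.7314+(1−p*)·-35.9474)/1.18=23.9937; Δ=(52.7314−-35.9474)/(176.0724−87.3936)=1.0000; B=V−Δ·S=-104.5263
Node (1,1) S=258.9300: V=(p*·231.3931+(1−p*)·52.7314)/1.18=154.4037; Δ=(231.3931−52.7314)/(354.7341−176.0724)=1.0000; B=V−Δ·S=-104.5263
Node (0,0) S=189.0000: V=(p*·154.4037+(1−p*)·23.9937)/1.18=100.4184; Δ=(154.4037−23.9937)/(258.9300−128.5200)=1.0000; B=V−Δ·S=-88.5816
The time-0 hedge costs 100.4184, which is the no-arbitrage price.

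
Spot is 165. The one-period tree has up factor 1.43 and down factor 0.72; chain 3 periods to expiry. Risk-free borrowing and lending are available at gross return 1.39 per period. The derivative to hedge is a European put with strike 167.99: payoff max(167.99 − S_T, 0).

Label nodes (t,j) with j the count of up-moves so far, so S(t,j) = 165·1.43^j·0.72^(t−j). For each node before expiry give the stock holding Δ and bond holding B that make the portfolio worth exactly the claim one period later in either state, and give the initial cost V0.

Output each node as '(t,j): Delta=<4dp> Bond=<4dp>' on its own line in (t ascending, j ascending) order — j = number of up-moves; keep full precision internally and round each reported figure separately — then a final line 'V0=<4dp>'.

Since d<R<u, set p* = (R−d)/(u−d) = 0.9437; price each node as the discounted p*-expectation of its children.
At expiry t=3: V(3,0)=106.4041, V(3,1)=45.6735, V(3,2)=0.0000, V(3,3)=0.0000
Node (2,0) S=85.5360: V=(p*·45.6735+(1−p*)·106.4041)/1.39=35.3201; Δ=(45.6735−106.4041)/(122.3165−61.5859)=-1.0000; B=V−Δ·S=120.8561
Node (2,1) S=169.8840: V=(p*·0.0000+(1−p*)·45.6735)/1.39=1.8512; Δ=(0.0000−45.6735)/(242.9341−122.3165)=-0.3787; B=V−Δ·S=66.1801
Node (2,2) S=337.4085: V=(p*·0.0000+(1−p*)·0.0000)/1.39=0.0000; Δ=(0.0000−0.0000)/(482.4942−242.9341)=0.0000; B=V−Δ·S=0.0000
Node (1,0) S=118.8000: V=(p*·1.8512+(1−p*)·35.3201)/1.39=2.6883; Δ=(1.8512−35.3201)/(169.8840−85.5360)=-0.3968; B=V−Δ·S=49.8276
Node (1,1) S=235.9500: V=(p*·0.0000+(1−p*)·1.8512)/1.39=0.0750; Δ=(0.0000−1.8512)/(337.4085−169.8840)=-0.0111; B=V−Δ·S=2.6823
Node (0,0) S=165.0000: V=(p*·0.0750+(1−p*)·2.6883)/1.39=0.1599; Δ=(0.0750−2.6883)/(235.9500−118.8000)=-0.0223; B=V−Δ·S=3.8406
Each (Δ,B) replicates both successor values, so the strategy is self-financing and V0 is arbitrage-free.

(0,0): Delta=-0.0223 Bond=3.8406
(1,0): Delta=-0.3968 Bond=49.8276
(1,1): Delta=-0.0111 Bond=2.6823
(2,0): Delta=-1.0000 Bond=120.8561
(2,1): Delta=-0.3787 Bond=66.1801
(2,2): Delta=0.0000 Bond=0.0000
V0=0.1599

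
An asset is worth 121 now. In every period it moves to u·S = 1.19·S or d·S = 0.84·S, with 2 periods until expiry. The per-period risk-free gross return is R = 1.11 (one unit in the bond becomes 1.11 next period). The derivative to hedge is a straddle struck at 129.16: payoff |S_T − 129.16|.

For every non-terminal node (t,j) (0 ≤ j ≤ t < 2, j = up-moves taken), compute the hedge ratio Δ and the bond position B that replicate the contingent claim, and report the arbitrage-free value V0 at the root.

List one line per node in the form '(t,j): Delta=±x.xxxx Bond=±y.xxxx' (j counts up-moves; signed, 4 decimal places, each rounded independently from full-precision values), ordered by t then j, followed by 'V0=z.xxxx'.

(0,0): Delta=0.3846 Bond=-21.9597
(1,0): Delta=-1.0000 Bond=116.3604
(1,1): Delta=0.6742 Bond=-66.0747
V0=24.5827

Since d<R<u, set p* = (R−d)/(u−d) = 0.7714; price each node as the discounted p*-expectation of its children.
Terminal values V(2,·): V(2,0)=43.7824, V(2,1)=8.2084, V(2,2)=42.1881
(1,0): S=101.6400. Δ = (V_up−V_dn)/(S_up−S_dn) = (8.2084−43.7824)/(120.9516−85.3776) = -1.0000. V = [p*·8.2084 + (1−p*)·43.7824]/1.11 = 14.7204. B = V − Δ·S = 116.3604.
(1,1): S=143.9900. Δ = (V_up−V_dn)/(S_up−S_dn) = (42.1881−8.2084)/(171.3481−120.9516) = 0.6742. V = [p*·42.1881 + (1−p*)·8.2084]/1.11 = 31.0102. B = V − Δ·S = -66.0747.
(0,0): S=121.0000. Δ = (V_up−V_dn)/(S_up−S_dn) = (31.0102−14.7204)/(143.9900−101.6400) = 0.3846. V = [p*·31.0102 + (1−p*)·14.7204]/1.11 = 24.5827. B = V − Δ·S = -21.9597.
Self-financing check: at every node Δ·S+B equals the discounted successor values.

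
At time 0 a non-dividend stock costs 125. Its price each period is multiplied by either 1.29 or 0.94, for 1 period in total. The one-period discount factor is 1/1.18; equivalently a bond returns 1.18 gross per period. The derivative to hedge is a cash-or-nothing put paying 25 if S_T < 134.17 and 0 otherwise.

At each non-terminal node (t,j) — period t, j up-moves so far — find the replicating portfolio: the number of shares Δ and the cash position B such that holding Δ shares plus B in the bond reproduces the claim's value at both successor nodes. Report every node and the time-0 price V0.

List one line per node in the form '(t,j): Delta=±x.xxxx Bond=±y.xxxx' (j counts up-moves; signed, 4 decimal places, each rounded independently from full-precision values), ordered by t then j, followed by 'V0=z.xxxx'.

No-arbitrage ⇒ martingale measure with p* = (R−d)/(u−d) = 0.6857.
Terminal payoffs: V(1,0)=25.0000, V(1,1)=0.0000
  t=0,j=0: stock 125.0000 → up 161.2500 (V=0.0000), down 117.5000 (V=25.0000). Price 6.6586; hedge Δ=-0.5714, bond B=78.0872.
Self-financing check: at every node Δ·S+B equals the discounted successor values.

(0,0): Delta=-0.5714 Bond=78.0872
V0=6.6586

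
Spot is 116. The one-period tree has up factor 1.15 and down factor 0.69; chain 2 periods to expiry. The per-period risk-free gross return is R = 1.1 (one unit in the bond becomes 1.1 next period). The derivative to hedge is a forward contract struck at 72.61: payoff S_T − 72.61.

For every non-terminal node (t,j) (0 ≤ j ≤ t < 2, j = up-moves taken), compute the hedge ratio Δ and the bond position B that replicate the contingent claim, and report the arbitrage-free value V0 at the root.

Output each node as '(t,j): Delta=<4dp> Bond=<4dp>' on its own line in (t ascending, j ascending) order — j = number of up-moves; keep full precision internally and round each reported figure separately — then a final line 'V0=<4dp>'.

Since d<R<u, set p* = (R−d)/(u−d) = 0.8913; price each node as the discounted p*-expectation of its children.
At expiry t=2: V(2,0)=-17.3824, V(2,1)=19.4360, V(2,2)=80.8000
  t=1,j=0: stock 80.0400 → up 92.0460 (V=19.4360), down 55.2276 (V=-17.3824). Price 14.0309; hedge Δ=1.0000, bond B=-66.0091.
  t=1,j=1: stock 133.4000 → up 153.4100 (V=80.8000), down 92.0460 (V=19.4360). Price 67.3909; hedge Δ=1.0000, bond B=-66.0091.
  t=0,j=0: stock 116.0000 → up 133.4000 (V=67.3909), down 80.0400 (V=14.0309). Price 55.9917; hedge Δ=1.0000, bond B=-60.0083.
Self-financing check: at every node Δ·S+B equals the discounted successor values.

(0,0): Delta=1.0000 Bond=-60.0083
(1,0): Delta=1.0000 Bond=-66.0091
(1,1): Delta=1.0000 Bond=-66.0091
V0=55.9917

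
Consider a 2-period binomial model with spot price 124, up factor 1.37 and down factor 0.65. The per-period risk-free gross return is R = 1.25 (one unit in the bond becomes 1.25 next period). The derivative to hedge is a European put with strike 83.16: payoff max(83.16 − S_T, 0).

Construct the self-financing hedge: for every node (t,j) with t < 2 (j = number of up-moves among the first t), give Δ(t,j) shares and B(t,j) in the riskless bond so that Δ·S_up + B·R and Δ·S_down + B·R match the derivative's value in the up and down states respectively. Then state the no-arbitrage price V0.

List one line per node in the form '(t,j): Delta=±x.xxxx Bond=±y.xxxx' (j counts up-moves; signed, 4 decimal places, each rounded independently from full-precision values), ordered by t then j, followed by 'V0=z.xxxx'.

(0,0): Delta=-0.0460 Bond=6.2452
(1,0): Delta=-0.5302 Bond=46.8388
(1,1): Delta=0.0000 Bond=0.0000
V0=0.5470

Under the risk-neutral measure, an up-move has probability p* = (R−d)/(u−d) = 0.8333 and values discount at R = 1.25.
Payoff layer (t=2): V(2,0)=30.7700, V(2,1)=0.0000, V(2,2)=0.0000
  t=1,j=0: stock 80.6000 → up 110.4220 (V=0.0000), down 52.3900 (V=30.7700). Price 4.1027; hedge Δ=-0.5302, bond B=46.8388.
  t=1,j=1: stock 169.8800 → up 232.7356 (V=0.0000), down 110.4220 (V=0.0000). Price 0.0000; hedge Δ=0.0000, bond B=0.0000.
  t=0,j=0: stock 124.0000 → up 169.8800 (V=0.0000), down 80.6000 (V=4.1027). Price 0.5470; hedge Δ=-0.0460, bond B=6.2452.
Root portfolio cost Δ·124+B reproduces V0=0.5470.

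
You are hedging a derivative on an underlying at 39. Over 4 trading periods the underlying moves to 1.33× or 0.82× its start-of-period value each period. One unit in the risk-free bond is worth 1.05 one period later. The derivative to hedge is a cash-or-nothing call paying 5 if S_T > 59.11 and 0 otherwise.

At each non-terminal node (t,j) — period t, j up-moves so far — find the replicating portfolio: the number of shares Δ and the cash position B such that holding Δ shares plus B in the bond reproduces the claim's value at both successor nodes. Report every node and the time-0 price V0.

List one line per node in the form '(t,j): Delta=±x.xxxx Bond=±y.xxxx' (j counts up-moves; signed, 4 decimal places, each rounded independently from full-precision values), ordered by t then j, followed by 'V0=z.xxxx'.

No-arbitrage ⇒ martingale measure with p* = (R−d)/(u−d) = 0.4510.
At expiry t=4: V(4,0)=0.0000, V(4,1)=0.0000, V(4,2)=0.0000, V(4,3)=5.0000, V(4,4)=5.0000
Node (3,0) S=21.5034: V=(p*·0.0000+(1−p*)·0.0000)/1.05=0.0000; Δ=(0.0000−0.0000)/(28.5995−17.6327)=0.0000; B=V−Δ·S=0.0000
Node (3,1) S=34.8774: V=(p*·0.0000+(1−p*)·0.0000)/1.05=0.0000; Δ=(0.0000−0.0000)/(46.3869−28.5995)=0.0000; B=V−Δ·S=0.0000
Node (3,2) S=56.5694: V=(p*·5.0000+(1−p*)·0.0000)/1.05=2.1475; Δ=(5.0000−0.0000)/(75.2373−46.3869)=0.1733; B=V−Δ·S=-7.6564
Node (3,3) S=91.7528: V=(p*·5.0000+(1−p*)·5.0000)/1.05=4.7619; Δ=(5.0000−5.0000)/(122.0313−75.2373)=0.0000; B=V−Δ·S=4.7619
Node (2,0) S=26.2236: V=(p*·0.0000+(1−p*)·0.0000)/1.05=0.0000; Δ=(0.0000−0.0000)/(34.8774−21.5034)=0.0000; B=V−Δ·S=0.0000
Node (2,1) S=42.5334: V=(p*·2.1475+(1−p*)·0.0000)/1.05=0.9224; Δ=(2.1475−0.0000)/(56.5694−34.8774)=0.0990; B=V−Δ·S=-3.2885
Node (2,2) S=68.9871: V=(p*·4.7619+(1−p*)·2.1475)/1.05=3.1682; Δ=(4.7619−2.1475)/(91.7528−56.5694)=0.0743; B=V−Δ·S=-1.9581
Node (1,0) S=31.9800: V=(p*·0.9224+(1−p*)·0.0000)/1.05=0.3962; Δ=(0.9224−0.0000)/(42.5334−26.2236)=0.0566; B=V−Δ·S=-1.4124
Node (1,1) S=51.8700: V=(p*·3.1682+(1−p*)·0.9224)/1.05=1.8430; Δ=(3.1682−0.9224)/(68.9871−42.5334)=0.0849; B=V−Δ·S=-2.5605
Node (0,0) S=39.0000: V=(p*·1.8430+(1−p*)·0.3962)/1.05=0.9987; Δ=(1.8430−0.3962)/(51.8700−31.9800)=0.0727; B=V−Δ·S=-1.8382
Check: Δ(0,0)·S0 + B(0,0) = 0.9987 = V0.

(0,0): Delta=0.0727 Bond=-1.8382
(1,0): Delta=0.0566 Bond=-1.4124
(1,1): Delta=0.0849 Bond=-2.5605
(2,0): Delta=0.0000 Bond=0.0000
(2,1): Delta=0.0990 Bond=-3.2885
(2,2): Delta=0.0743 Bond=-1.9581
(3,0): Delta=0.0000 Bond=0.0000
(3,1): Delta=0.0000 Bond=0.0000
(3,2): Delta=0.1733 Bond=-7.6564
(3,3): Delta=0.0000 Bond=4.7619
V0=0.9987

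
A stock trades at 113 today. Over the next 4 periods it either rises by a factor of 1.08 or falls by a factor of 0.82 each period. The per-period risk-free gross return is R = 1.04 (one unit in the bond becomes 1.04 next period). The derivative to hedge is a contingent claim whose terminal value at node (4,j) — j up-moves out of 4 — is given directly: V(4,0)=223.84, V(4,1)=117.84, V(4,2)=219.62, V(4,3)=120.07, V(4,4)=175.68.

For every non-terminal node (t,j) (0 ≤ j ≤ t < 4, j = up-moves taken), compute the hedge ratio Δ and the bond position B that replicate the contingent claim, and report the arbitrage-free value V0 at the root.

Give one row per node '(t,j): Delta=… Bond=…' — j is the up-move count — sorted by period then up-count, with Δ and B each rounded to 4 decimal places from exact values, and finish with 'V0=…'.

(0,0): Delta=0.1974 Bond=113.3798
(1,0): Delta=-1.8147 Bond=304.3495
(1,1): Delta=0.4751 Bond=84.0178
(2,0): Delta=3.3980 Bond=-79.5437
(2,1): Delta=-2.5343 Bond=388.5357
(2,2): Delta=0.8906 Bond=32.6227
(3,0): Delta=-6.5435 Bond=536.6805
(3,1): Delta=4.7704 Bond=-195.3447
(3,2): Delta=-3.5426 Bond=513.0629
(3,3): Delta=1.5026 Bond=-53.1879
V0=135.6827

Since d<R<u, set p* = (R−d)/(u−d) = 0.8462; price each node as the discounted p*-expectation of its children.
Terminal payoffs: V(4,0)=223.8400, V(4,1)=117.8400, V(4,2)=219.6200, V(4,3)=120.0700, V(4,4)=175.6800
Node (3,0) S=62.3046: V=(p*·117.8400+(1−p*)·223.8400)/1.04=128.9882; Δ=(117.8400−223.8400)/(67.2890−51.0898)=-6.5435; B=V−Δ·S=536.6805
Node (3,1) S=82.0597: V=(p*·219.6200+(1−p*)·117.8400)/1.04=196.1169; Δ=(219.6200−117.8400)/(88.6245−67.2890)=4.7704; B=V−Δ·S=-195.3447
Node (3,2) S=108.0786: V=(p*·120.0700+(1−p*)·219.6200)/1.04=130.1783; Δ=(120.0700−219.6200)/(116.7249−88.6245)=-3.5426; B=V−Δ·S=513.0629
Node (3,3) S=142.3475: V=(p*·175.6800+(1−p*)·120.0700)/1.04=160.6967; Δ=(175.6800−120.0700)/(153.7353−116.7249)=1.5026; B=V−Δ·S=-53.1879
Node (2,0) S=75.9812: V=(p*·196.1169+(1−p*)·128.9882)/1.04=178.6436; Δ=(196.1169−128.9882)/(82.0597−62.3046)=3.3980; B=V−Δ·S=-79.5437
Node (2,1) S=100.0728: V=(p*·130.1783+(1−p*)·196.1169)/1.04=134.9256; Δ=(130.1783−196.1169)/(108.0786−82.0597)=-2.5343; B=V−Δ·S=388.5357
Node (2,2) S=131.8032: V=(p*·160.6967+(1−p*)·130.1783)/1.04=150.0015; Δ=(160.6967−130.1783)/(142.3475−108.0786)=0.8906; B=V−Δ·S=32.6227
Node (1,0) S=92.6600: V=(p*·134.9256+(1−p*)·178.6436)/1.04=136.2033; Δ=(134.9256−178.6436)/(100.0728−75.9812)=-1.8147; B=V−Δ·S=304.3495
Node (1,1) S=122.0400: V=(p*·150.0015+(1−p*)·134.9256)/1.04=142.0021; Δ=(150.0015−134.9256)/(131.8032−100.0728)=0.4751; B=V−Δ·S=84.0178
Node (0,0) S=113.0000: V=(p*·142.0021+(1−p*)·136.2033)/1.04=135.6827; Δ=(142.0021−136.2033)/(122.0400−92.6600)=0.1974; B=V−Δ·S=113.3798
The time-0 hedge costs 135.6827, which is the no-arbitrage price.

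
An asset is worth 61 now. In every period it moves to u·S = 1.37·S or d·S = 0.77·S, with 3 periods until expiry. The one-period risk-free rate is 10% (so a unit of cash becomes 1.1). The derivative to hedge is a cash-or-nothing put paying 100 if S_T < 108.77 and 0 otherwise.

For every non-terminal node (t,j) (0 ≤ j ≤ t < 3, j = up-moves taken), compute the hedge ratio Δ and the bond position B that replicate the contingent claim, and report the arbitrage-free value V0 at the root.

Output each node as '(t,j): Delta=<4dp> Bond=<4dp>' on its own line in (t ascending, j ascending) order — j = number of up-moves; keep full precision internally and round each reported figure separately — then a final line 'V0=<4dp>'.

(0,0): Delta=-0.6831 Bond=104.2981
(1,0): Delta=0.0000 Bond=82.6446
(1,1): Delta=-0.9972 Bond=140.9780
(2,0): Delta=0.0000 Bond=90.9091
(2,1): Delta=0.0000 Bond=90.9091
(2,2): Delta=-1.4557 Bond=207.5758
V0=62.6315

The replicating-portfolio and risk-neutral prices coincide; use p* = (1.1−0.77)/(1.37−0.77) = 0.5500 for the latter.
Terminal payoffs: V(3,0)=100.0000, V(3,1)=100.0000, V(3,2)=100.0000, V(3,3)=0.0000
  t=2,j=0: stock 36.1669 → up 49.5487 (V=100.0000), down 27.8485 (V=100.0000). Price 90.9091; hedge Δ=0.0000, bond B=90.9091.
  t=2,j=1: stock 64.3489 → up 88.1580 (V=100.0000), down 49.5487 (V=100.0000). Price 90.9091; hedge Δ=0.0000, bond B=90.9091.
  t=2,j=2: stock 114.4909 → up 156.8525 (V=0.0000), down 88.1580 (V=100.0000). Price 40.9091; hedge Δ=-1.4557, bond B=207.5758.
  t=1,j=0: stock 46.9700 → up 64.3489 (V=90.9091), down 36.1669 (V=90.9091). Price 82.6446; hedge Δ=0.0000, bond B=82.6446.
  t=1,j=1: stock 83.5700 → up 114.4909 (V=40.9091), down 64.3489 (V=90.9091). Price 57.6446; hedge Δ=-0.9972, bond B=140.9780.
  t=0,j=0: stock 61.0000 → up 83.5700 (V=57.6446), down 46.9700 (V=82.6446). Price 62.6315; hedge Δ=-0.6831, bond B=104.2981.
The time-0 hedge costs 62.6315, which is the no-arbitrage price.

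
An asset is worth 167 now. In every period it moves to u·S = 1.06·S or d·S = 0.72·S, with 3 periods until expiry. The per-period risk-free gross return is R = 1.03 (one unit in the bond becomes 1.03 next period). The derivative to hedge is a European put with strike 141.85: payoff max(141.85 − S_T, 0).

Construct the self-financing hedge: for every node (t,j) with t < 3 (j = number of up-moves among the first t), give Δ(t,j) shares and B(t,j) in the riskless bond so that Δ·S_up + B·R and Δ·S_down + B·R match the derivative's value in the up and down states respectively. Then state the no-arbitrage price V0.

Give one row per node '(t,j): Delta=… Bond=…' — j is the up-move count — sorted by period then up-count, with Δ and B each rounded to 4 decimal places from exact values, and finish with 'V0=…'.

Under the risk-neutral measure, an up-move has probability p* = (R−d)/(u−d) = 0.9118 and values discount at R = 1.03.
Payoff layer (t=3): V(3,0)=79.5176, V(3,1)=50.0828, V(3,2)=6.7483, V(3,3)=0.0000
(2,0): S=86.5728. Δ = (V_up−V_dn)/(S_up−S_dn) = (50.0828−79.5176)/(91.7672−62.3324) = -1.0000. V = [p*·50.0828 + (1−p*)·79.5176]/1.03 = 51.1456. B = V − Δ·S = 137.7184.
(2,1): S=127.4544. Δ = (V_up−V_dn)/(S_up−S_dn) = (6.7483−50.0828)/(135.1017−91.7672) = -1.0000. V = [p*·6.7483 + (1−p*)·50.0828]/1.03 = 10.2640. B = V − Δ·S = 137.7184.
(2,2): S=187.6412. Δ = (V_up−V_dn)/(S_up−S_dn) = (0.0000−6.7483)/(198.8997−135.1017) = -0.1058. V = [p*·0.0000 + (1−p*)·6.7483]/1.03 = 0.5781. B = V − Δ·S = 20.4261.
(1,0): S=120.2400. Δ = (V_up−V_dn)/(S_up−S_dn) = (10.2640−51.1456)/(127.4544−86.5728) = -1.0000. V = [p*·10.2640 + (1−p*)·51.1456]/1.03 = 13.4672. B = V − Δ·S = 133.7072.
(1,1): S=177.0200. Δ = (V_up−V_dn)/(S_up−S_dn) = (0.5781−10.2640)/(187.6412−127.4544) = -0.1609. V = [p*·0.5781 + (1−p*)·10.2640]/1.03 = 1.3910. B = V − Δ·S = 29.8791.
(0,0): S=167.0000. Δ = (V_up−V_dn)/(S_up−S_dn) = (1.3910−13.4672)/(177.0200−120.2400) = -0.2127. V = [p*·1.3910 + (1−p*)·13.4672]/1.03 = 2.3850. B = V − Δ·S = 37.9033.
Root portfolio cost Δ·167+B reproduces V0=2.3850.

(0,0): Delta=-0.2127 Bond=37.9033
(1,0): Delta=-1.0000 Bond=133.7072
(1,1): Delta=-0.1609 Bond=29.8791
(2,0): Delta=-1.0000 Bond=137.7184
(2,1): Delta=-1.0000 Bond=137.7184
(2,2): Delta=-0.1058 Bond=20.4261
V0=2.3850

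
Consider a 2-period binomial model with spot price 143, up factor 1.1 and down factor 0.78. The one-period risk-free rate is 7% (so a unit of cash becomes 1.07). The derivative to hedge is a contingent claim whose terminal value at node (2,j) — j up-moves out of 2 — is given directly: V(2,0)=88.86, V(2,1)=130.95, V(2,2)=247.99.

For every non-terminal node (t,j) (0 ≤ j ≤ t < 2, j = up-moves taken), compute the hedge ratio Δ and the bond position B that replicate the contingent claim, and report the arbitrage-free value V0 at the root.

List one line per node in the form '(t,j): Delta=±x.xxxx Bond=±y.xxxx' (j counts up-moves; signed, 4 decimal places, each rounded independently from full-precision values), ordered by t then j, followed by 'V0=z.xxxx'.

Under the risk-neutral measure, an up-move has probability p* = (R−d)/(u−d) = 0.9062 and values discount at R = 1.07.
At expiry t=2: V(2,0)=88.8600, V(2,1)=130.9500, V(2,2)=247.9900
Node (1,0) S=111.5400: V=(p*·130.9500+(1−p*)·88.8600)/1.07=118.6954; Δ=(130.9500−88.8600)/(122.6940−87.0012)=1.1792; B=V−Δ·S=-12.8359
Node (1,1) S=157.3000: V=(p*·247.9900+(1−p*)·130.9500)/1.07=221.5117; Δ=(247.9900−130.9500)/(173.0300−122.6940)=2.3252; B=V−Δ·S=-144.2383
Node (0,0) S=143.0000: V=(p*·221.5117+(1−p*)·118.6954)/1.07=198.0118; Δ=(221.5117−118.6954)/(157.3000−111.5400)=2.2469; B=V−Δ·S=-123.2891
Root portfolio cost Δ·143+B reproduces V0=198.0118.

(0,0): Delta=2.2469 Bond=-123.2891
(1,0): Delta=1.1792 Bond=-12.8359
(1,1): Delta=2.3252 Bond=-144.2383
V0=198.0118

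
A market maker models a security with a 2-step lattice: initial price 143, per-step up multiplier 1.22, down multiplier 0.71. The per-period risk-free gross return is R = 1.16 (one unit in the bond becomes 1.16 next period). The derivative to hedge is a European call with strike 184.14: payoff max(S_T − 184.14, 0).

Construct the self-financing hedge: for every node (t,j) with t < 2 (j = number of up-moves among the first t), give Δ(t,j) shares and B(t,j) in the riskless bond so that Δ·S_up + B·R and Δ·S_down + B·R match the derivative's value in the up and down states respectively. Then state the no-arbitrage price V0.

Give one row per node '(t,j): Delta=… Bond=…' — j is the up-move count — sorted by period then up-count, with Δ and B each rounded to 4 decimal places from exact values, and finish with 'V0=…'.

Since d<R<u, set p* = (R−d)/(u−d) = 0.8824; price each node as the discounted p*-expectation of its children.
Payoff layer (t=2): V(2,0)=0.0000, V(2,1)=0.0000, V(2,2)=28.7012
  t=1,j=0: stock 101.5300 → up 123.8666 (V=0.0000), down 72.0863 (V=0.0000). Price 0.0000; hedge Δ=0.0000, bond B=0.0000.
  t=1,j=1: stock 174.4600 → up 212.8412 (V=28.7012), down 123.8666 (V=0.0000). Price 21.8315; hedge Δ=0.3226, bond B=-34.4453.
  t=0,j=0: stock 143.0000 → up 174.4600 (V=21.8315), down 101.5300 (V=0.0000). Price 16.6061; hedge Δ=0.2993, bond B=-26.2008.
Root portfolio cost Δ·143+B reproduces V0=16.6061.

(0,0): Delta=0.2993 Bond=-26.2008
(1,0): Delta=0.0000 Bond=0.0000
(1,1): Delta=0.3226 Bond=-34.4453
V0=16.6061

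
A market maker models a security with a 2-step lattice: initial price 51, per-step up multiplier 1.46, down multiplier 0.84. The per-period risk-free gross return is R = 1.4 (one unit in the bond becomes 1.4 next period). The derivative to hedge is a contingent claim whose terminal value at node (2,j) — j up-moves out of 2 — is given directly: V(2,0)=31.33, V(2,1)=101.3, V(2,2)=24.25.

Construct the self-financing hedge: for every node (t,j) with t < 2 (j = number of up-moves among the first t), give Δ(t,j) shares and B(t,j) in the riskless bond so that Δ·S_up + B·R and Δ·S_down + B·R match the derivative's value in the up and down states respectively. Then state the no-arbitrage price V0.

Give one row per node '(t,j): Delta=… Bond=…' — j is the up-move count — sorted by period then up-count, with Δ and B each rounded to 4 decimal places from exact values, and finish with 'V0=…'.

(0,0): Delta=-1.4191 Bond=91.6545
(1,0): Delta=2.6343 Bond=-45.3343
(1,1): Delta=-1.6690 Bond=146.9217
V0=19.2786

Under the risk-neutral measure, an up-move has probability p* = (R−d)/(u−d) = 0.9032 and values discount at R = 1.4.
Payoff layer (t=2): V(2,0)=31.3300, V(2,1)=101.3000, V(2,2)=24.2500
  t=1,j=0: stock 42.8400 → up 62.5464 (V=101.3000), down 35.9856 (V=31.3300). Price 67.5205; hedge Δ=2.6343, bond B=-45.3343.
  t=1,j=1: stock 74.4600 → up 108.7116 (V=24.2500), down 62.5464 (V=101.3000). Price 22.6475; hedge Δ=-1.6690, bond B=146.9217.
  t=0,j=0: stock 51.0000 → up 74.4600 (V=22.6475), down 42.8400 (V=67.5205). Price 19.2786; hedge Δ=-1.4191, bond B=91.6545.
Each (Δ,B) replicates both successor values, so the strategy is self-financing and V0 is arbitrage-free.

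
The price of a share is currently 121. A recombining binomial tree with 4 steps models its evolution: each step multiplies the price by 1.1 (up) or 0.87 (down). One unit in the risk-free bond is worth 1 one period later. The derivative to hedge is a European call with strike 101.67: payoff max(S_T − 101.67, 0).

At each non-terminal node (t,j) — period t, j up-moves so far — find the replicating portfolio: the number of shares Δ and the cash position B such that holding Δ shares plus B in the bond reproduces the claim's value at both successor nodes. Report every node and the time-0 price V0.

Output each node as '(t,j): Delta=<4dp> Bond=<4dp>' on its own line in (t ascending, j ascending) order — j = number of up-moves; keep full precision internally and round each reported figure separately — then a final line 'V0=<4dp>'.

(0,0): Delta=0.7844 Bond=-71.8160
(1,0): Delta=0.5723 Bond=-49.4874
(1,1): Delta=0.9134 Bond=-88.9918
(2,0): Delta=0.2455 Bond=-19.5578
(2,1): Delta=0.7711 Bond=-72.5101
(2,2): Delta=1.0000 Bond=-101.6700
(3,0): Delta=0.0000 Bond=0.0000
(3,1): Delta=0.3948 Bond=-34.6023
(3,2): Delta=1.0000 Bond=-101.6700
(3,3): Delta=1.0000 Bond=-101.6700
V0=23.0918

Risk-neutral probability p* = (R−d)/(u−d) = (1−0.87)/(1.1−0.87) = 0.5652.
Terminal payoffs: V(4,0)=0.0000, V(4,1)=0.0000, V(4,2)=9.1477, V(4,3)=38.4444, V(4,4)=75.4861
Node (3,0) S=79.6789: V=(p*·0.0000+(1−p*)·0.0000)/1=0.0000; Δ=(0.0000−0.0000)/(87.6467−69.3206)=0.0000; B=V−Δ·S=0.0000
Node (3,1) S=100.7434: V=(p*·9.1477+(1−p*)·0.0000)/1=5.1705; Δ=(9.1477−0.0000)/(110.8177−87.6467)=0.3948; B=V−Δ·S=-34.6023
Node (3,2) S=127.3767: V=(p*·38.4444+(1−p*)·9.1477)/1=25.7067; Δ=(38.4444−9.1477)/(140.1144−110.8177)=1.0000; B=V−Δ·S=-101.6700
Node (3,3) S=161.0510: V=(p*·75.4861+(1−p*)·38.4444)/1=59.3810; Δ=(75.4861−38.4444)/(177.1561−140.1144)=1.0000; B=V−Δ·S=-101.6700
Node (2,0) S=91.5849: V=(p*·5.1705+(1−p*)·0.0000)/1=2.9224; Δ=(5.1705−0.0000)/(100.7434−79.6789)=0.2455; B=V−Δ·S=-19.5578
Node (2,1) S=115.7970: V=(p*·25.7067+(1−p*)·5.1705)/1=16.7779; Δ=(25.7067−5.1705)/(127.3767−100.7434)=0.7711; B=V−Δ·S=-72.5101
Node (2,2) S=146.4100: V=(p*·59.3810+(1−p*)·25.7067)/1=44.7400; Δ=(59.3810−25.7067)/(161.0510−127.3767)=1.0000; B=V−Δ·S=-101.6700
Node (1,0) S=105.2700: V=(p*·16.7779+(1−p*)·2.9224)/1=10.7538; Δ=(16.7779−2.9224)/(115.7970−91.5849)=0.5723; B=V−Δ·S=-49.4874
Node (1,1) S=133.1000: V=(p*·44.7400+(1−p*)·16.7779)/1=32.5826; Δ=(44.7400−16.7779)/(146.4100−115.7970)=0.9134; B=V−Δ·S=-88.9918
Node (0,0) S=121.0000: V=(p*·32.5826+(1−p*)·10.7538)/1=23.0918; Δ=(32.5826−10.7538)/(133.1000−105.2700)=0.7844; B=V−Δ·S=-71.8160
The time-0 hedge costs 23.0918, which is the no-arbitrage price.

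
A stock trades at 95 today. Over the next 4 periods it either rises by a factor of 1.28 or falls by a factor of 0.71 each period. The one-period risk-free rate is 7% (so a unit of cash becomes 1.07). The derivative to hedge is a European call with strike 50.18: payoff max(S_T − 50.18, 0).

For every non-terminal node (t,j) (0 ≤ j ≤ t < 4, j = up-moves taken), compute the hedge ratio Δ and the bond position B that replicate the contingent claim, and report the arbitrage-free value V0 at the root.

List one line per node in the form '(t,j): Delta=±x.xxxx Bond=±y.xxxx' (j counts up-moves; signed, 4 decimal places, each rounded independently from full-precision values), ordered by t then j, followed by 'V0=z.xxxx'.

The replicating-portfolio and risk-neutral prices coincide; use p* = (1.07−0.71)/(1.28−0.71) = 0.6316 for the latter.
Payoff layer (t=4): V(4,0)=0.0000, V(4,1)=0.0000, V(4,2)=28.2822, V(4,3)=91.2729, V(4,4)=204.8337
(3,0): S=34.0015. Δ = (V_up−V_dn)/(S_up−S_dn) = (0.0000−0.0000)/(43.5220−24.1411) = 0.0000. V = [p*·0.0000 + (1−p*)·0.0000]/1.07 = 0.0000. B = V − Δ·S = 0.0000.
(3,1): S=61.2986. Δ = (V_up−V_dn)/(S_up−S_dn) = (28.2822−0.0000)/(78.4622−43.5220) = 0.8094. V = [p*·28.2822 + (1−p*)·0.0000]/1.07 = 16.6938. B = V − Δ·S = -32.9240.
(3,2): S=110.5101. Δ = (V_up−V_dn)/(S_up−S_dn) = (91.2729−28.2822)/(141.4529−78.4622) = 1.0000. V = [p*·91.2729 + (1−p*)·28.2822]/1.07 = 63.6129. B = V − Δ·S = -46.8972.
(3,3): S=199.2294. Δ = (V_up−V_dn)/(S_up−S_dn) = (204.8337−91.2729)/(255.0137−141.4529) = 1.0000. V = [p*·204.8337 + (1−p*)·91.2729]/1.07 = 152.3322. B = V − Δ·S = -46.8972.
(2,0): S=47.8895. Δ = (V_up−V_dn)/(S_up−S_dn) = (16.6938−0.0000)/(61.2986−34.0015) = 0.6116. V = [p*·16.6938 + (1−p*)·0.0000]/1.07 = 9.8537. B = V − Δ·S = -19.4337.
(2,1): S=86.3360. Δ = (V_up−V_dn)/(S_up−S_dn) = (63.6129−16.6938)/(110.5101−61.2986) = 0.9534. V = [p*·63.6129 + (1−p*)·16.6938]/1.07 = 43.2962. B = V − Δ·S = -39.0179.
(2,2): S=155.6480. Δ = (V_up−V_dn)/(S_up−S_dn) = (152.3322−63.6129)/(199.2294−110.5101) = 1.0000. V = [p*·152.3322 + (1−p*)·63.6129]/1.07 = 111.8188. B = V − Δ·S = -43.8292.
(1,0): S=67.4500. Δ = (V_up−V_dn)/(S_up−S_dn) = (43.2962−9.8537)/(86.3360−47.8895) = 0.8698. V = [p*·43.2962 + (1−p*)·9.8537]/1.07 = 28.9489. B = V − Δ·S = -29.7221.
(1,1): S=121.6000. Δ = (V_up−V_dn)/(S_up−S_dn) = (111.8188−43.2962)/(155.6480−86.3360) = 0.9886. V = [p*·111.8188 + (1−p*)·43.2962]/1.07 = 80.9100. B = V − Δ·S = -39.3052.
(0,0): S=95.0000. Δ = (V_up−V_dn)/(S_up−S_dn) = (80.9100−28.9489)/(121.6000−67.4500) = 0.9596. V = [p*·80.9100 + (1−p*)·28.9489]/1.07 = 57.7256. B = V − Δ·S = -33.4342.
The time-0 hedge costs 57.7256, which is the no-arbitrage price.

(0,0): Delta=0.9596 Bond=-33.4342
(1,0): Delta=0.8698 Bond=-29.7221
(1,1): Delta=0.9886 Bond=-39.3052
(2,0): Delta=0.6116 Bond=-19.4337
(2,1): Delta=0.9534 Bond=-39.0179
(2,2): Delta=1.0000 Bond=-43.8292
(3,0): Delta=0.0000 Bond=0.0000
(3,1): Delta=0.8094 Bond=-32.9240
(3,2): Delta=1.0000 Bond=-46.8972
(3,3): Delta=1.0000 Bond=-46.8972
V0=57.7256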